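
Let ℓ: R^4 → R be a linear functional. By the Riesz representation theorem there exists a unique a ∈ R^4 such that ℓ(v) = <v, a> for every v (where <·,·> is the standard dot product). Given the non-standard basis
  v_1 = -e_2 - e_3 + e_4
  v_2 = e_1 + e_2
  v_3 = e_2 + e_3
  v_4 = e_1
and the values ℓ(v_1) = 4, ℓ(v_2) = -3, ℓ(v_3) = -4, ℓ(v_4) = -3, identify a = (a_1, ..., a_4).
a = (-3, 0, -4, 0)

Write a = (a_1, ..., a_4) in the standard basis. For each basis vector v_i, ℓ(v_i) = <v_i, a> is a linear equation in the a_j's. Collect the n equations into a matrix system V a = ℓ, where row i of V is v_i (expressed in the standard basis). Since V is invertible (lower-triangular with 1s on the diagonal, up to permutation), solve by back-substitution:
  V =
[[0, -1, -1, 1],
 [1, 1, 0, 0],
 [0, 1, 1, 0],
 [1, 0, 0, 0]]
  V a = (4, -3, -4, -3)
Solving gives a = (-3, 0, -4, 0).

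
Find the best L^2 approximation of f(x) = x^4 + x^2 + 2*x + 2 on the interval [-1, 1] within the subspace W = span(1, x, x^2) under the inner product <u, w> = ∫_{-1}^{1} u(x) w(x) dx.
g(x) = 13*x^2/7 + 2*x + 67/35

The best approximation g ∈ W is the orthogonal projection of f onto W. Writing g = a_0 + a_1 x + a_2 x^2, the coefficients solve the normal equations G · a = b where
  G_{ij} = <φ_i, φ_j> and b_i = <f, φ_i>, with φ_0 = 1, φ_1 = x, φ_2 = x^2.
G =
  [2, 0, 2/3]
  [0, 2/3, 0]
  [2/3, 0, 2/5],
b = (76/15, 4/3, 212/105).
Solving gives a_0 = 67/35, a_1 = 2, a_2 = 13/7, so
  g(x) = 13*x^2/7 + 2*x + 67/35.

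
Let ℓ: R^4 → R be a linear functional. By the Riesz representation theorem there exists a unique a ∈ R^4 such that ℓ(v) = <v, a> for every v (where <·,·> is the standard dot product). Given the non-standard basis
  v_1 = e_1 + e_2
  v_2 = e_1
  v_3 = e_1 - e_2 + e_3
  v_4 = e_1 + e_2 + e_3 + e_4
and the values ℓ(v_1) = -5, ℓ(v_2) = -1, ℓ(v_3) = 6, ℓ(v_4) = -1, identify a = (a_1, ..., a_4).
a = (-1, -4, 3, 1)

Write a = (a_1, ..., a_4) in the standard basis. For each basis vector v_i, ℓ(v_i) = <v_i, a> is a linear equation in the a_j's. Collect the n equations into a matrix system V a = ℓ, where row i of V is v_i (expressed in the standard basis). Since V is invertible (lower-triangular with 1s on the diagonal, up to permutation), solve by back-substitution:
  V =
[[1, 1, 0, 0],
 [1, 0, 0, 0],
 [1, -1, 1, 0],
 [1, 1, 1, 1]]
  V a = (-5, -1, 6, -1)
Solving gives a = (-1, -4, 3, 1).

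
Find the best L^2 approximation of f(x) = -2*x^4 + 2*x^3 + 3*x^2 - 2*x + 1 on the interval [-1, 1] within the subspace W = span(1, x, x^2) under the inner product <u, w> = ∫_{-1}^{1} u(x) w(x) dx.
g(x) = 9*x^2/7 - 4*x/5 + 41/35

The best approximation g ∈ W is the orthogonal projection of f onto W. Writing g = a_0 + a_1 x + a_2 x^2, the coefficients solve the normal equations G · a = b where
  G_{ij} = <φ_i, φ_j> and b_i = <f, φ_i>, with φ_0 = 1, φ_1 = x, φ_2 = x^2.
G =
  [2, 0, 2/3]
  [0, 2/3, 0]
  [2/3, 0, 2/5],
b = (16/5, -8/15, 136/105).
Solving gives a_0 = 41/35, a_1 = -4/5, a_2 = 9/7, so
  g(x) = 9*x^2/7 - 4*x/5 + 41/35.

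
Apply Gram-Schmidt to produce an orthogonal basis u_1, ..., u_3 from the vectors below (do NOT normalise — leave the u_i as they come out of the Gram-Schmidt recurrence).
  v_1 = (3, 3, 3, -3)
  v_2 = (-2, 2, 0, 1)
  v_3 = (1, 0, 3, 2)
Orthogonal basis:
  u_1 = (3, 3, 3, -3)
  u_2 = (-7/4, 9/4, 1/4, 3/4)
  u_3 = (3/5, -22/35, 87/35, 86/35)

Apply the Gram-Schmidt recurrence
  u_1 = v_1
  u_i = v_i − Σ_{j<i} ((v_i · u_j) / (u_j · u_j)) · u_j.

Step by step this gives:
  u_1 = (3, 3, 3, -3)
  u_2 = (-7/4, 9/4, 1/4, 3/4)
  u_3 = (3/5, -22/35, 87/35, 86/35)

Orthogonality check:
  u_2 · u_1 = 0 (should be 0)
  u_3 · u_1 = 0 (should be 0)
  u_3 · u_2 = 0 (should be 0)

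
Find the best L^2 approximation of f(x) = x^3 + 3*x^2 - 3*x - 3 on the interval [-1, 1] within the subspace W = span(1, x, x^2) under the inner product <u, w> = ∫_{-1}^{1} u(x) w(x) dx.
g(x) = 3*x^2 - 12*x/5 - 3

The best approximation g ∈ W is the orthogonal projection of f onto W. Writing g = a_0 + a_1 x + a_2 x^2, the coefficients solve the normal equations G · a = b where
  G_{ij} = <φ_i, φ_j> and b_i = <f, φ_i>, with φ_0 = 1, φ_1 = x, φ_2 = x^2.
G =
  [2, 0, 2/3]
  [0, 2/3, 0]
  [2/3, 0, 2/5],
b = (-4, -8/5, -4/5).
Solving gives a_0 = -3, a_1 = -12/5, a_2 = 3, so
  g(x) = 3*x^2 - 12*x/5 - 3.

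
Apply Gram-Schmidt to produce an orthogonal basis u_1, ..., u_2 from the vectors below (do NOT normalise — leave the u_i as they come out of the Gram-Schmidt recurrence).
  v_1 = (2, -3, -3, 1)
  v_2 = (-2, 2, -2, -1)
Orthogonal basis:
  u_1 = (2, -3, -3, 1)
  u_2 = (-36/23, 31/23, -61/23, -18/23)

Apply the Gram-Schmidt recurrence
  u_1 = v_1
  u_i = v_i − Σ_{j<i} ((v_i · u_j) / (u_j · u_j)) · u_j.

Step by step this gives:
  u_1 = (2, -3, -3, 1)
  u_2 = (-36/23, 31/23, -61/23, -18/23)

Orthogonality check:
  u_2 · u_1 = 0 (should be 0)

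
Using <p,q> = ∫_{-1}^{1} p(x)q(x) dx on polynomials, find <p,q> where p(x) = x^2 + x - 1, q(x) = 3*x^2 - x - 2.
<p,q> = 6/5

Expand the product: p(x)·q(x) = 3*x^4 + 2*x^3 - 6*x^2 - x + 2.
∫_{-1}^{1} of each monomial x^k gives [2/(k+1) if k even, 0 if k odd]. Integrating term-by-term (or equivalently evaluating the antiderivative F(x) = 3*x^5/5 + x^4/2 - 2*x^3 - x^2/2 + 2*x at the endpoints):
  F(1) − F(−1) = 3/5 − (-3/5) = 6/5.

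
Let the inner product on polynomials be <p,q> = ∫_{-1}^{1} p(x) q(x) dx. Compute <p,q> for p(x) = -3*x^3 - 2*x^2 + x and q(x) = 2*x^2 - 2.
<p,q> = 16/15

Expand the product: p(x)·q(x) = -6*x^5 - 4*x^4 + 8*x^3 + 4*x^2 - 2*x.
∫_{-1}^{1} of each monomial x^k gives [2/(k+1) if k even, 0 if k odd]. Integrating term-by-term (or equivalently evaluating the antiderivative F(x) = -x^6 - 4*x^5/5 + 2*x^4 + 4*x^3/3 - x^2 at the endpoints):
  F(1) − F(−1) = 8/15 − (-8/15) = 16/15.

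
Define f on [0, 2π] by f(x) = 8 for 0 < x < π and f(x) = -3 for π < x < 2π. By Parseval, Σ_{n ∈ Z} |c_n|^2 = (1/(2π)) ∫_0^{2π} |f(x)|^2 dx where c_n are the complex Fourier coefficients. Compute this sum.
Σ |c_n|^2 = 73/2

Parseval equates the L^2 energy of f (normalised by 1/(2π)) with the ℓ^2 sum of its Fourier coefficients: (1/(2π)) ∫_0^{2π} |f|^2 = Σ |c_n|^2.
Compute the left side: (1/(2π)) [∫_0^π 8^2 dx + ∫_π^{2π} (-3)^2 dx] = (1/(2π)) · (64π + 9π) = (64 + 9)/2 = 73/2.
So Σ_{n ∈ Z} |c_n|^2 = 73/2.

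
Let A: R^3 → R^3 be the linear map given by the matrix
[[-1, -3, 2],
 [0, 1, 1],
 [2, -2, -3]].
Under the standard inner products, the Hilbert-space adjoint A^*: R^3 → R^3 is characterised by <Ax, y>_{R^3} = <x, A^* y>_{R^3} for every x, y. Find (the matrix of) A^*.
A^* = A^T =
[[-1, 0, 2],
 [-3, 1, -2],
 [2, 1, -3]]

For real matrices with standard dot products, the defining identity <Ax, y> = <x, A^* y> gives (Ax)^T y = x^T (A^*) y, i.e. x^T A^T y = x^T (A^*) y. Since this holds for all x, y, we must have A^* = A^T. Therefore
A^* =
[[-1, 0, 2],
 [-3, 1, -2],
 [2, 1, -3]].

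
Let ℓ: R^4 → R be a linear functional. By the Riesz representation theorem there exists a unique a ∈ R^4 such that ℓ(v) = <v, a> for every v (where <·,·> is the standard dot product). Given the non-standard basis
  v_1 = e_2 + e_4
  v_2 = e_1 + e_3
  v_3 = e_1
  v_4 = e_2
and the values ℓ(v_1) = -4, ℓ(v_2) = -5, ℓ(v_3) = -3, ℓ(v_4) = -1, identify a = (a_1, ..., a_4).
a = (-3, -1, -2, -3)

Write a = (a_1, ..., a_4) in the standard basis. For each basis vector v_i, ℓ(v_i) = <v_i, a> is a linear equation in the a_j's. Collect the n equations into a matrix system V a = ℓ, where row i of V is v_i (expressed in the standard basis). Since V is invertible (lower-triangular with 1s on the diagonal, up to permutation), solve by back-substitution:
  V =
[[0, 1, 0, 1],
 [1, 0, 1, 0],
 [1, 0, 0, 0],
 [0, 1, 0, 0]]
  V a = (-4, -5, -3, -1)
Solving gives a = (-3, -1, -2, -3).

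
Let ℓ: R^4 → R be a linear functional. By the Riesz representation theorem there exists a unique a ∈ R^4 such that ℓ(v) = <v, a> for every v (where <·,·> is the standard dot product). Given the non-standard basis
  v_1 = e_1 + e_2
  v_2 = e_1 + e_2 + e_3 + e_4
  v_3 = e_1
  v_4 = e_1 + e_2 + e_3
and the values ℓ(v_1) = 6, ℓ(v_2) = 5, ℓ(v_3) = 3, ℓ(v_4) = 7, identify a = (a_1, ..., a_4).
a = (3, 3, 1, -2)

Write a = (a_1, ..., a_4) in the standard basis. For each basis vector v_i, ℓ(v_i) = <v_i, a> is a linear equation in the a_j's. Collect the n equations into a matrix system V a = ℓ, where row i of V is v_i (expressed in the standard basis). Since V is invertible (lower-triangular with 1s on the diagonal, up to permutation), solve by back-substitution:
  V =
[[1, 1, 0, 0],
 [1, 1, 1, 1],
 [1, 0, 0, 0],
 [1, 1, 1, 0]]
  V a = (6, 5, 3, 7)
Solving gives a = (3, 3, 1, -2).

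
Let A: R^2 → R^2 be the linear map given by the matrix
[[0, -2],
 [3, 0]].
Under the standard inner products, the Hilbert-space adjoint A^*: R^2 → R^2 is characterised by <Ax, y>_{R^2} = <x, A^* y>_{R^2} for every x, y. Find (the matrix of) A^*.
A^* = A^T =
[[0, 3],
 [-2, 0]]

For real matrices with standard dot products, the defining identity <Ax, y> = <x, A^* y> gives (Ax)^T y = x^T (A^*) y, i.e. x^T A^T y = x^T (A^*) y. Since this holds for all x, y, we must have A^* = A^T. Therefore
A^* =
[[0, 3],
 [-2, 0]].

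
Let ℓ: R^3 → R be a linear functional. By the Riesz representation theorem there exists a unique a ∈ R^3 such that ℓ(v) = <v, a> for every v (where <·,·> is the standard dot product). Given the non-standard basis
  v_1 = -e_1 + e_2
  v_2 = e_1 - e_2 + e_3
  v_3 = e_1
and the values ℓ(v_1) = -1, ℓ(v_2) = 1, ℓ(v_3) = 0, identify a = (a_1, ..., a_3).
a = (0, -1, 0)

Write a = (a_1, ..., a_3) in the standard basis. For each basis vector v_i, ℓ(v_i) = <v_i, a> is a linear equation in the a_j's. Collect the n equations into a matrix system V a = ℓ, where row i of V is v_i (expressed in the standard basis). Since V is invertible (lower-triangular with 1s on the diagonal, up to permutation), solve by back-substitution:
  V =
[[-1, 1, 0],
 [1, -1, 1],
 [1, 0, 0]]
  V a = (-1, 1, 0)
Solving gives a = (0, -1, 0).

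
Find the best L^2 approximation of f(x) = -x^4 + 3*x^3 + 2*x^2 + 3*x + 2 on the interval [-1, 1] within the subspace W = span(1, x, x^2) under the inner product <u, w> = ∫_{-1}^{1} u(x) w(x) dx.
g(x) = 8*x^2/7 + 24*x/5 + 73/35

The best approximation g ∈ W is the orthogonal projection of f onto W. Writing g = a_0 + a_1 x + a_2 x^2, the coefficients solve the normal equations G · a = b where
  G_{ij} = <φ_i, φ_j> and b_i = <f, φ_i>, with φ_0 = 1, φ_1 = x, φ_2 = x^2.
G =
  [2, 0, 2/3]
  [0, 2/3, 0]
  [2/3, 0, 2/5],
b = (74/15, 16/5, 194/105).
Solving gives a_0 = 73/35, a_1 = 24/5, a_2 = 8/7, so
  g(x) = 8*x^2/7 + 24*x/5 + 73/35.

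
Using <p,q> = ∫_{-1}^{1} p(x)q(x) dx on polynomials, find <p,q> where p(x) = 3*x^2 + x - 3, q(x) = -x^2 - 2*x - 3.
<p,q> = 172/15

Expand the product: p(x)·q(x) = -3*x^4 - 7*x^3 - 8*x^2 + 3*x + 9.
∫_{-1}^{1} of each monomial x^k gives [2/(k+1) if k even, 0 if k odd]. Integrating term-by-term (or equivalently evaluating the antiderivative F(x) = -3*x^5/5 - 7*x^4/4 - 8*x^3/3 + 3*x^2/2 + 9*x at the endpoints):
  F(1) − F(−1) = 329/60 − (-359/60) = 172/15.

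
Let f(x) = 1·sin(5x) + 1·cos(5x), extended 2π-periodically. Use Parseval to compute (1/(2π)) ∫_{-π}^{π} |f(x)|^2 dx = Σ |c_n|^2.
Σ |c_n|^2 = 1

Expand |f|^2 and use orthogonality of {sin(nx), cos(mx)} on [-π, π]:
  ∫_{-π}^{π} sin(nx)^2 dx = π, ∫ cos(mx)^2 dx = π, and cross terms integrate to 0.
So ∫_{-π}^{π} f(x)^2 dx = 1^2 · π + 1^2 · π = (1 + 1)π.
Divide by 2π: (1 + 1)/2 = 1.
By Parseval, this equals Σ |c_n|^2.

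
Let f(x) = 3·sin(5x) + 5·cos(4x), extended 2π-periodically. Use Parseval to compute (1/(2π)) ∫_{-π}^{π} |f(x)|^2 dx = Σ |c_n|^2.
Σ |c_n|^2 = 17

Expand |f|^2 and use orthogonality of {sin(nx), cos(mx)} on [-π, π]:
  ∫_{-π}^{π} sin(nx)^2 dx = π, ∫ cos(mx)^2 dx = π, and cross terms integrate to 0.
So ∫_{-π}^{π} f(x)^2 dx = 3^2 · π + 5^2 · π = (9 + 25)π.
Divide by 2π: (9 + 25)/2 = 17.
By Parseval, this equals Σ |c_n|^2.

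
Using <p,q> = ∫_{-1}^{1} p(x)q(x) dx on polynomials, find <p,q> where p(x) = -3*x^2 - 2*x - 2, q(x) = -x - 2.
<p,q> = 40/3

Expand the product: p(x)·q(x) = 3*x^3 + 8*x^2 + 6*x + 4.
∫_{-1}^{1} of each monomial x^k gives [2/(k+1) if k even, 0 if k odd]. Integrating term-by-term (or equivalently evaluating the antiderivative F(x) = 3*x^4/4 + 8*x^3/3 + 3*x^2 + 4*x at the endpoints):
  F(1) − F(−1) = 125/12 − (-35/12) = 40/3.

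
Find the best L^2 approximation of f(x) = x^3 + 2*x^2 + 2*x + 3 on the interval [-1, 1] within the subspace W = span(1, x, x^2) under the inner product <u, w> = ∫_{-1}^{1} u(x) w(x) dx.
g(x) = 2*x^2 + 13*x/5 + 3

The best approximation g ∈ W is the orthogonal projection of f onto W. Writing g = a_0 + a_1 x + a_2 x^2, the coefficients solve the normal equations G · a = b where
  G_{ij} = <φ_i, φ_j> and b_i = <f, φ_i>, with φ_0 = 1, φ_1 = x, φ_2 = x^2.
G =
  [2, 0, 2/3]
  [0, 2/3, 0]
  [2/3, 0, 2/5],
b = (22/3, 26/15, 14/5).
Solving gives a_0 = 3, a_1 = 13/5, a_2 = 2, so
  g(x) = 2*x^2 + 13*x/5 + 3.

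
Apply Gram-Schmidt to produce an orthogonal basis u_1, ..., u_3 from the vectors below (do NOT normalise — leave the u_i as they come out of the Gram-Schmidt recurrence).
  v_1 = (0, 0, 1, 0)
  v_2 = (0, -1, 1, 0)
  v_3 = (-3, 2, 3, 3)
Orthogonal basis:
  u_1 = (0, 0, 1, 0)
  u_2 = (0, -1, 0, 0)
  u_3 = (-3, 0, 0, 3)

Apply the Gram-Schmidt recurrence
  u_1 = v_1
  u_i = v_i − Σ_{j<i} ((v_i · u_j) / (u_j · u_j)) · u_j.

Step by step this gives:
  u_1 = (0, 0, 1, 0)
  u_2 = (0, -1, 0, 0)
  u_3 = (-3, 0, 0, 3)

Orthogonality check:
  u_2 · u_1 = 0 (should be 0)
  u_3 · u_1 = 0 (should be 0)
  u_3 · u_2 = 0 (should be 0)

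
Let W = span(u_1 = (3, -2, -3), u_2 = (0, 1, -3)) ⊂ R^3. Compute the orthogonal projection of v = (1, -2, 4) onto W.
proj_W(v) = (16/19, -41/19, 75/19)

Set up U = [u_1 | ... | u_2] ∈ R^(3×2). The projector onto W = col(U) is P = U (U^T U)^(-1) U^T.
Compute U^T U =
  [22, 7]
  [7, 10],
and U^T v = (-5, -14).
Solve U^T U · c = U^T v for the coefficients: c = (16/57, -91/57). The projection is proj_W(v) = U c.
Check: (v - proj_W(v)) · u_1 = 0  (should be 0).
Check: (v - proj_W(v)) · u_2 = 0  (should be 0).
Result: proj_W(v) = (16/19, -41/19, 75/19).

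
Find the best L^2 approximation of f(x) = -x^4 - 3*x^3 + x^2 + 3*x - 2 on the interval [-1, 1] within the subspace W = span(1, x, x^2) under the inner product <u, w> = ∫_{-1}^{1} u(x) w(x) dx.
g(x) = x^2/7 + 6*x/5 - 67/35

The best approximation g ∈ W is the orthogonal projection of f onto W. Writing g = a_0 + a_1 x + a_2 x^2, the coefficients solve the normal equations G · a = b where
  G_{ij} = <φ_i, φ_j> and b_i = <f, φ_i>, with φ_0 = 1, φ_1 = x, φ_2 = x^2.
G =
  [2, 0, 2/3]
  [0, 2/3, 0]
  [2/3, 0, 2/5],
b = (-56/15, 4/5, -128/105).
Solving gives a_0 = -67/35, a_1 = 6/5, a_2 = 1/7, so
  g(x) = x^2/7 + 6*x/5 - 67/35.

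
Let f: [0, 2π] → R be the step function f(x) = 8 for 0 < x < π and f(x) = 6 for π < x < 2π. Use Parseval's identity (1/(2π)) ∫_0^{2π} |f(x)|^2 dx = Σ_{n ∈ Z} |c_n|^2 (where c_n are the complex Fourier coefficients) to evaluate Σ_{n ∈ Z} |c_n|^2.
Σ |c_n|^2 = 50

Parseval equates the L^2 energy of f (normalised by 1/(2π)) with the ℓ^2 sum of its Fourier coefficients: (1/(2π)) ∫_0^{2π} |f|^2 = Σ |c_n|^2.
Compute the left side: (1/(2π)) [∫_0^π 8^2 dx + ∫_π^{2π} 6^2 dx] = (1/(2π)) · (64π + 36π) = (64 + 36)/2 = 50.
So Σ_{n ∈ Z} |c_n|^2 = 50.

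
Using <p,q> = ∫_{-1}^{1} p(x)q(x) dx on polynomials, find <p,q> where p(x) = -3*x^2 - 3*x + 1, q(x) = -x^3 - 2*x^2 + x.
<p,q> = 4/15

Expand the product: p(x)·q(x) = 3*x^5 + 9*x^4 + 2*x^3 - 5*x^2 + x.
∫_{-1}^{1} of each monomial x^k gives [2/(k+1) if k even, 0 if k odd]. Integrating term-by-term (or equivalently evaluating the antiderivative F(x) = x^6/2 + 9*x^5/5 + x^4/2 - 5*x^3/3 + x^2/2 at the endpoints):
  F(1) − F(−1) = 49/30 − (41/30) = 4/15.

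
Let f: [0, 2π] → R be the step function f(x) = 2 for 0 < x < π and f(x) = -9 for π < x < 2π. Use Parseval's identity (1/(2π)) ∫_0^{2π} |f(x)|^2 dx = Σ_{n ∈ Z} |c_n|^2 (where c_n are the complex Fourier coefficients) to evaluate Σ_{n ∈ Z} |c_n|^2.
Σ |c_n|^2 = 85/2

Parseval equates the L^2 energy of f (normalised by 1/(2π)) with the ℓ^2 sum of its Fourier coefficients: (1/(2π)) ∫_0^{2π} |f|^2 = Σ |c_n|^2.
Compute the left side: (1/(2π)) [∫_0^π 2^2 dx + ∫_π^{2π} (-9)^2 dx] = (1/(2π)) · (4π + 81π) = (4 + 81)/2 = 85/2.
So Σ_{n ∈ Z} |c_n|^2 = 85/2.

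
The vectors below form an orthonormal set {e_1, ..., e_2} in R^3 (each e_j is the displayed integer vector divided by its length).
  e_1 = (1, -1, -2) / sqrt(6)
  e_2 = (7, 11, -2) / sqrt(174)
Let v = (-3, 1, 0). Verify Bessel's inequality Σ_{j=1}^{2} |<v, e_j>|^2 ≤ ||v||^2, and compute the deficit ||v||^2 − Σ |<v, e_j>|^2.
Σ |<v, e_j>|^2 = 94/29; ||v||^2 = 10; deficit = 196/29

Write each e_j = u_j / sqrt(<u_j, u_j>) where u_j is the displayed integer vector. Then <v, e_j> = <v, u_j> / sqrt(<u_j, u_j>), so |<v, e_j>|^2 = <v, u_j>^2 / <u_j, u_j>.
Coefficients: <v, e_1> = -4/sqrt(6), <v, e_2> = -10/sqrt(174).
Square and sum: Σ |<v, e_j>|^2 = 94/29.
Compute ||v||^2 = v·v = 10.
Deficit = 10 − 94/29 = 196/29 ≥ 0, confirming Bessel's inequality. (The deficit equals ||v − Σ <v,e_j> e_j||^2, the squared distance from v to span{e_j}.)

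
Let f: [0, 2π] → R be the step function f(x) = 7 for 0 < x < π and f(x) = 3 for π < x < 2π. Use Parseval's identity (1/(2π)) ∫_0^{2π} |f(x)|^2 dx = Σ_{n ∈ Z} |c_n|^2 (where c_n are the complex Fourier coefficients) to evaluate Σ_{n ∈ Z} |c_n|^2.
Σ |c_n|^2 = 29

Parseval equates the L^2 energy of f (normalised by 1/(2π)) with the ℓ^2 sum of its Fourier coefficients: (1/(2π)) ∫_0^{2π} |f|^2 = Σ |c_n|^2.
Compute the left side: (1/(2π)) [∫_0^π 7^2 dx + ∫_π^{2π} 3^2 dx] = (1/(2π)) · (49π + 9π) = (49 + 9)/2 = 29.
So Σ_{n ∈ Z} |c_n|^2 = 29.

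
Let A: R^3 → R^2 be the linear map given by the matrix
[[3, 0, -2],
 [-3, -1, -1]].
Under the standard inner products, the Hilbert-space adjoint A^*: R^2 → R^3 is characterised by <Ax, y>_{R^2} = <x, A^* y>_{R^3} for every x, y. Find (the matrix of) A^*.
A^* = A^T =
[[3, -3],
 [0, -1],
 [-2, -1]]

For real matrices with standard dot products, the defining identity <Ax, y> = <x, A^* y> gives (Ax)^T y = x^T (A^*) y, i.e. x^T A^T y = x^T (A^*) y. Since this holds for all x, y, we must have A^* = A^T. Therefore
A^* =
[[3, -3],
 [0, -1],
 [-2, -1]].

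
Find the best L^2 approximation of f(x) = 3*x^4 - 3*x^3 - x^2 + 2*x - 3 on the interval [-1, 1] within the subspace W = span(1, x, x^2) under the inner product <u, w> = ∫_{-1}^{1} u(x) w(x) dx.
g(x) = 11*x^2/7 + x/5 - 114/35

The best approximation g ∈ W is the orthogonal projection of f onto W. Writing g = a_0 + a_1 x + a_2 x^2, the coefficients solve the normal equations G · a = b where
  G_{ij} = <φ_i, φ_j> and b_i = <f, φ_i>, with φ_0 = 1, φ_1 = x, φ_2 = x^2.
G =
  [2, 0, 2/3]
  [0, 2/3, 0]
  [2/3, 0, 2/5],
b = (-82/15, 2/15, -54/35).
Solving gives a_0 = -114/35, a_1 = 1/5, a_2 = 11/7, so
  g(x) = 11*x^2/7 + x/5 - 114/35.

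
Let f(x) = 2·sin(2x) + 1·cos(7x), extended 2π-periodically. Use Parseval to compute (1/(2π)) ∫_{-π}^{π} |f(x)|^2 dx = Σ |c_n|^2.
Σ |c_n|^2 = 5/2

Expand |f|^2 and use orthogonality of {sin(nx), cos(mx)} on [-π, π]:
  ∫_{-π}^{π} sin(nx)^2 dx = π, ∫ cos(mx)^2 dx = π, and cross terms integrate to 0.
So ∫_{-π}^{π} f(x)^2 dx = 2^2 · π + 1^2 · π = (4 + 1)π.
Divide by 2π: (4 + 1)/2 = 5/2.
By Parseval, this equals Σ |c_n|^2.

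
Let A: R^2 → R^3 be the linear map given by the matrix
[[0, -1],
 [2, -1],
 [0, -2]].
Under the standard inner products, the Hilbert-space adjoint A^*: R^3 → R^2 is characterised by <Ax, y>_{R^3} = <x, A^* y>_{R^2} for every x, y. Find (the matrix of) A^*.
A^* = A^T =
[[0, 2, 0],
 [-1, -1, -2]]

For real matrices with standard dot products, the defining identity <Ax, y> = <x, A^* y> gives (Ax)^T y = x^T (A^*) y, i.e. x^T A^T y = x^T (A^*) y. Since this holds for all x, y, we must have A^* = A^T. Therefore
A^* =
[[0, 2, 0],
 [-1, -1, -2]].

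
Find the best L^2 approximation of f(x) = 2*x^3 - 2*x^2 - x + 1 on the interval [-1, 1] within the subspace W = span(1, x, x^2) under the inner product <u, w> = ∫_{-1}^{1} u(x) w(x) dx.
g(x) = -2*x^2 + x/5 + 1

The best approximation g ∈ W is the orthogonal projection of f onto W. Writing g = a_0 + a_1 x + a_2 x^2, the coefficients solve the normal equations G · a = b where
  G_{ij} = <φ_i, φ_j> and b_i = <f, φ_i>, with φ_0 = 1, φ_1 = x, φ_2 = x^2.
G =
  [2, 0, 2/3]
  [0, 2/3, 0]
  [2/3, 0, 2/5],
b = (2/3, 2/15, -2/15).
Solving gives a_0 = 1, a_1 = 1/5, a_2 = -2, so
  g(x) = -2*x^2 + x/5 + 1.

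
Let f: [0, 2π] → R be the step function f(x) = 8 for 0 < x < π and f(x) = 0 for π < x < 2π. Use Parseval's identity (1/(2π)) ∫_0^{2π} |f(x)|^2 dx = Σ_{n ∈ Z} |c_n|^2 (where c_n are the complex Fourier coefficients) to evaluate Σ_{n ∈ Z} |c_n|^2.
Σ |c_n|^2 = 32

Parseval equates the L^2 energy of f (normalised by 1/(2π)) with the ℓ^2 sum of its Fourier coefficients: (1/(2π)) ∫_0^{2π} |f|^2 = Σ |c_n|^2.
Compute the left side: (1/(2π)) [∫_0^π 8^2 dx + ∫_π^{2π} 0^2 dx] = (1/(2π)) · (64π + 0π) = (64 + 0)/2 = 32.
So Σ_{n ∈ Z} |c_n|^2 = 32.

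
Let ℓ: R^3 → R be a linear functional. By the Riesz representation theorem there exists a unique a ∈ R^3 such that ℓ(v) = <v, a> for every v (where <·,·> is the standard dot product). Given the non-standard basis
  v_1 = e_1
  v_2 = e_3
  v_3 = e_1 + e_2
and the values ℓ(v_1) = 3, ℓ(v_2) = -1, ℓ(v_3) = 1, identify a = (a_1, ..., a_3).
a = (3, -2, -1)

Write a = (a_1, ..., a_3) in the standard basis. For each basis vector v_i, ℓ(v_i) = <v_i, a> is a linear equation in the a_j's. Collect the n equations into a matrix system V a = ℓ, where row i of V is v_i (expressed in the standard basis). Since V is invertible (lower-triangular with 1s on the diagonal, up to permutation), solve by back-substitution:
  V =
[[1, 0, 0],
 [0, 0, 1],
 [1, 1, 0]]
  V a = (3, -1, 1)
Solving gives a = (3, -2, -1).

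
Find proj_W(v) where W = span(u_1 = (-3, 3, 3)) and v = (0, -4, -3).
proj_W(v) = (7/3, -7/3, -7/3)

Set up U = [u_1 | ... | u_1] ∈ R^(3×1). The projector onto W = col(U) is P = U (U^T U)^(-1) U^T.
Compute U^T U =
  [27],
and U^T v = (-21).
Solve U^T U · c = U^T v for the coefficients: c = (-7/9). The projection is proj_W(v) = U c.
Check: (v - proj_W(v)) · u_1 = 0  (should be 0).
Result: proj_W(v) = (7/3, -7/3, -7/3).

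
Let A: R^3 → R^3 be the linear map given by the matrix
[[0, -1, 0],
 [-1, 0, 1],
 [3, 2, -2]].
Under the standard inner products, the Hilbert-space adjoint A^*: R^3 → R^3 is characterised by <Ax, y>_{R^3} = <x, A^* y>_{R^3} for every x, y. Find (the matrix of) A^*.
A^* = A^T =
[[0, -1, 3],
 [-1, 0, 2],
 [0, 1, -2]]

For real matrices with standard dot products, the defining identity <Ax, y> = <x, A^* y> gives (Ax)^T y = x^T (A^*) y, i.e. x^T A^T y = x^T (A^*) y. Since this holds for all x, y, we must have A^* = A^T. Therefore
A^* =
[[0, -1, 3],
 [-1, 0, 2],
 [0, 1, -2]].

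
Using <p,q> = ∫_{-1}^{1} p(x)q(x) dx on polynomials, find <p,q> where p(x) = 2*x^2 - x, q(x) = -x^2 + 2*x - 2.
<p,q> = -24/5

Expand the product: p(x)·q(x) = -2*x^4 + 5*x^3 - 6*x^2 + 2*x.
∫_{-1}^{1} of each monomial x^k gives [2/(k+1) if k even, 0 if k odd]. Integrating term-by-term (or equivalently evaluating the antiderivative F(x) = -2*x^5/5 + 5*x^4/4 - 2*x^3 + x^2 at the endpoints):
  F(1) − F(−1) = -3/20 − (93/20) = -24/5.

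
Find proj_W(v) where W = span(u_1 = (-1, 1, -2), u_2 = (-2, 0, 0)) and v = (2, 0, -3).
proj_W(v) = (2, 6/5, -12/5)

Set up U = [u_1 | ... | u_2] ∈ R^(3×2). The projector onto W = col(U) is P = U (U^T U)^(-1) U^T.
Compute U^T U =
  [6, 2]
  [2, 4],
and U^T v = (4, -4).
Solve U^T U · c = U^T v for the coefficients: c = (6/5, -8/5). The projection is proj_W(v) = U c.
Check: (v - proj_W(v)) · u_1 = 0  (should be 0).
Check: (v - proj_W(v)) · u_2 = 0  (should be 0).
Result: proj_W(v) = (2, 6/5, -12/5).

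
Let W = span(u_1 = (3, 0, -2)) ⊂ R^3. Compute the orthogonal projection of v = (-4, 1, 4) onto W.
proj_W(v) = (-60/13, 0, 40/13)

Set up U = [u_1 | ... | u_1] ∈ R^(3×1). The projector onto W = col(U) is P = U (U^T U)^(-1) U^T.
Compute U^T U =
  [13],
and U^T v = (-20).
Solve U^T U · c = U^T v for the coefficients: c = (-20/13). The projection is proj_W(v) = U c.
Check: (v - proj_W(v)) · u_1 = 0  (should be 0).
Result: proj_W(v) = (-60/13, 0, 40/13).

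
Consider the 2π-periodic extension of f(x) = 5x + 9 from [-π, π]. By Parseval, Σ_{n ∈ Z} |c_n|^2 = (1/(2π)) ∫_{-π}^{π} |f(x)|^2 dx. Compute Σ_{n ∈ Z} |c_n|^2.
Σ |c_n|^2 = 25π^2/3 + 81

Expand and integrate term by term over [-π, π]:
  ∫ (5x)^2 dx = 25·(2π^3/3); ∫ 2·5·(9)·x dx = 0 (odd integrand); ∫ 9^2 dx = 81·2π.
So (1/(2π)) ∫_{-π}^{π} (5x + 9)^2 dx = 25π^2/3 + 81 = 25π^2/3 + 81.
Parseval ⇒ Σ |c_n|^2 = 25π^2/3 + 81.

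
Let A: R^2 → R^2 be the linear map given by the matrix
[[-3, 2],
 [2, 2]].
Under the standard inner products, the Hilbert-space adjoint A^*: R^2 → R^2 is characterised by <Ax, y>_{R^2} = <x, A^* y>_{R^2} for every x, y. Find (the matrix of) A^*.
A^* = A^T =
[[-3, 2],
 [2, 2]]

For real matrices with standard dot products, the defining identity <Ax, y> = <x, A^* y> gives (Ax)^T y = x^T (A^*) y, i.e. x^T A^T y = x^T (A^*) y. Since this holds for all x, y, we must have A^* = A^T. Therefore
A^* =
[[-3, 2],
 [2, 2]].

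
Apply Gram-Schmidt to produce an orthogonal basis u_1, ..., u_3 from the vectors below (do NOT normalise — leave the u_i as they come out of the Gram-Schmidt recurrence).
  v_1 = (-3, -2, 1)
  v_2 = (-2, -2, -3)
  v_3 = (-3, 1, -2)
Orthogonal basis:
  u_1 = (-3, -2, 1)
  u_2 = (-1/2, -1, -7/2)
  u_3 = (-104/63, 143/63, -26/63)

Apply the Gram-Schmidt recurrence
  u_1 = v_1
  u_i = v_i − Σ_{j<i} ((v_i · u_j) / (u_j · u_j)) · u_j.

Step by step this gives:
  u_1 = (-3, -2, 1)
  u_2 = (-1/2, -1, -7/2)
  u_3 = (-104/63, 143/63, -26/63)

Orthogonality check:
  u_2 · u_1 = 0 (should be 0)
  u_3 · u_1 = 0 (should be 0)
  u_3 · u_2 = 0 (should be 0)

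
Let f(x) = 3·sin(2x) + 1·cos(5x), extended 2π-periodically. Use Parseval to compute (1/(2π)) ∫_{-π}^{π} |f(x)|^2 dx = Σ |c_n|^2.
Σ |c_n|^2 = 5

Expand |f|^2 and use orthogonality of {sin(nx), cos(mx)} on [-π, π]:
  ∫_{-π}^{π} sin(nx)^2 dx = π, ∫ cos(mx)^2 dx = π, and cross terms integrate to 0.
So ∫_{-π}^{π} f(x)^2 dx = 3^2 · π + 1^2 · π = (9 + 1)π.
Divide by 2π: (9 + 1)/2 = 5.
By Parseval, this equals Σ |c_n|^2.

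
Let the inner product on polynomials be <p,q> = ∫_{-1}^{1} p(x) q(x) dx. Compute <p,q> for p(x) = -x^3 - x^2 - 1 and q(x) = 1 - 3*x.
<p,q> = -22/15

Expand the product: p(x)·q(x) = 3*x^4 + 2*x^3 - x^2 + 3*x - 1.
∫_{-1}^{1} of each monomial x^k gives [2/(k+1) if k even, 0 if k odd]. Integrating term-by-term (or equivalently evaluating the antiderivative F(x) = 3*x^5/5 + x^4/2 - x^3/3 + 3*x^2/2 - x at the endpoints):
  F(1) − F(−1) = 19/15 − (41/15) = -22/15.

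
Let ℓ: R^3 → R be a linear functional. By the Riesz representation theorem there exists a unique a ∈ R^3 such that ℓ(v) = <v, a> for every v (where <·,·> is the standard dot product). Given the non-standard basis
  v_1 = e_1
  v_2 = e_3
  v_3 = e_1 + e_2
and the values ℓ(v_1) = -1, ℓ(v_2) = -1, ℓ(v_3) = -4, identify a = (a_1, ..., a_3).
a = (-1, -3, -1)

Write a = (a_1, ..., a_3) in the standard basis. For each basis vector v_i, ℓ(v_i) = <v_i, a> is a linear equation in the a_j's. Collect the n equations into a matrix system V a = ℓ, where row i of V is v_i (expressed in the standard basis). Since V is invertible (lower-triangular with 1s on the diagonal, up to permutation), solve by back-substitution:
  V =
[[1, 0, 0],
 [0, 0, 1],
 [1, 1, 0]]
  V a = (-1, -1, -4)
Solving gives a = (-1, -3, -1).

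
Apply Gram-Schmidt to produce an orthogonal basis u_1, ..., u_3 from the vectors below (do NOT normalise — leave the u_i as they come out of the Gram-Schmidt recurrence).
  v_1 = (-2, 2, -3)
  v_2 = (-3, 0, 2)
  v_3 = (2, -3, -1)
Orthogonal basis:
  u_1 = (-2, 2, -3)
  u_2 = (-3, 0, 2)
  u_3 = (-148/221, -37/17, -222/221)

Apply the Gram-Schmidt recurrence
  u_1 = v_1
  u_i = v_i − Σ_{j<i} ((v_i · u_j) / (u_j · u_j)) · u_j.

Step by step this gives:
  u_1 = (-2, 2, -3)
  u_2 = (-3, 0, 2)
  u_3 = (-148/221, -37/17, -222/221)

Orthogonality check:
  u_2 · u_1 = 0 (should be 0)
  u_3 · u_1 = 0 (should be 0)
  u_3 · u_2 = 0 (should be 0)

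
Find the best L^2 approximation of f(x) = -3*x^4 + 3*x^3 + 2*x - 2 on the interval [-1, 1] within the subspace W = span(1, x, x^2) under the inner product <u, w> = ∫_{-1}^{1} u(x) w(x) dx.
g(x) = -18*x^2/7 + 19*x/5 - 61/35

The best approximation g ∈ W is the orthogonal projection of f onto W. Writing g = a_0 + a_1 x + a_2 x^2, the coefficients solve the normal equations G · a = b where
  G_{ij} = <φ_i, φ_j> and b_i = <f, φ_i>, with φ_0 = 1, φ_1 = x, φ_2 = x^2.
G =
  [2, 0, 2/3]
  [0, 2/3, 0]
  [2/3, 0, 2/5],
b = (-26/5, 38/15, -46/21).
Solving gives a_0 = -61/35, a_1 = 19/5, a_2 = -18/7, so
  g(x) = -18*x^2/7 + 19*x/5 - 61/35.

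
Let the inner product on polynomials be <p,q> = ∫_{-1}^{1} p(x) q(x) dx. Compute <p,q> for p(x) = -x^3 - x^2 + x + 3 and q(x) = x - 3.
<p,q> = -236/15

Expand the product: p(x)·q(x) = -x^4 + 2*x^3 + 4*x^2 - 9.
∫_{-1}^{1} of each monomial x^k gives [2/(k+1) if k even, 0 if k odd]. Integrating term-by-term (or equivalently evaluating the antiderivative F(x) = -x^5/5 + x^4/2 + 4*x^3/3 - 9*x at the endpoints):
  F(1) − F(−1) = -221/30 − (251/30) = -236/15.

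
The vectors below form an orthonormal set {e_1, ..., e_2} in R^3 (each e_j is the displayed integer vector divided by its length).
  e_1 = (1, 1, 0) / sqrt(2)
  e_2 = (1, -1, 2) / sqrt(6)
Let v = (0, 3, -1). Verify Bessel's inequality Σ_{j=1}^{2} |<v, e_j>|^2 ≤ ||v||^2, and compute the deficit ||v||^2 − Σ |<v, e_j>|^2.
Σ |<v, e_j>|^2 = 26/3; ||v||^2 = 10; deficit = 4/3

Write each e_j = u_j / sqrt(<u_j, u_j>) where u_j is the displayed integer vector. Then <v, e_j> = <v, u_j> / sqrt(<u_j, u_j>), so |<v, e_j>|^2 = <v, u_j>^2 / <u_j, u_j>.
Coefficients: <v, e_1> = 3/sqrt(2), <v, e_2> = -5/sqrt(6).
Square and sum: Σ |<v, e_j>|^2 = 26/3.
Compute ||v||^2 = v·v = 10.
Deficit = 10 − 26/3 = 4/3 ≥ 0, confirming Bessel's inequality. (The deficit equals ||v − Σ <v,e_j> e_j||^2, the squared distance from v to span{e_j}.)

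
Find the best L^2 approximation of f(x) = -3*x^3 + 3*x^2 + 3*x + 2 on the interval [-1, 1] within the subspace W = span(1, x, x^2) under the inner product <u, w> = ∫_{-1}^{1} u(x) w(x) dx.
g(x) = 3*x^2 + 6*x/5 + 2

The best approximation g ∈ W is the orthogonal projection of f onto W. Writing g = a_0 + a_1 x + a_2 x^2, the coefficients solve the normal equations G · a = b where
  G_{ij} = <φ_i, φ_j> and b_i = <f, φ_i>, with φ_0 = 1, φ_1 = x, φ_2 = x^2.
G =
  [2, 0, 2/3]
  [0, 2/3, 0]
  [2/3, 0, 2/5],
b = (6, 4/5, 38/15).
Solving gives a_0 = 2, a_1 = 6/5, a_2 = 3, so
  g(x) = 3*x^2 + 6*x/5 + 2.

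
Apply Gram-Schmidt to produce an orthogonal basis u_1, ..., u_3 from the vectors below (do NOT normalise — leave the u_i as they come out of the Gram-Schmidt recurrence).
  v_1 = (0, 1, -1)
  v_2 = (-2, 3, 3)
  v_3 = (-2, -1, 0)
Orthogonal basis:
  u_1 = (0, 1, -1)
  u_2 = (-2, 3, 3)
  u_3 = (-21/11, -7/11, -7/11)

Apply the Gram-Schmidt recurrence
  u_1 = v_1
  u_i = v_i − Σ_{j<i} ((v_i · u_j) / (u_j · u_j)) · u_j.

Step by step this gives:
  u_1 = (0, 1, -1)
  u_2 = (-2, 3, 3)
  u_3 = (-21/11, -7/11, -7/11)

Orthogonality check:
  u_2 · u_1 = 0 (should be 0)
  u_3 · u_1 = 0 (should be 0)
  u_3 · u_2 = 0 (should be 0)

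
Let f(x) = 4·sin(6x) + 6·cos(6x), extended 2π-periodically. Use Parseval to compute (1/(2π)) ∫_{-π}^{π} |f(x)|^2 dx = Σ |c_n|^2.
Σ |c_n|^2 = 26

Expand |f|^2 and use orthogonality of {sin(nx), cos(mx)} on [-π, π]:
  ∫_{-π}^{π} sin(nx)^2 dx = π, ∫ cos(mx)^2 dx = π, and cross terms integrate to 0.
So ∫_{-π}^{π} f(x)^2 dx = 4^2 · π + 6^2 · π = (16 + 36)π.
Divide by 2π: (16 + 36)/2 = 26.
By Parseval, this equals Σ |c_n|^2.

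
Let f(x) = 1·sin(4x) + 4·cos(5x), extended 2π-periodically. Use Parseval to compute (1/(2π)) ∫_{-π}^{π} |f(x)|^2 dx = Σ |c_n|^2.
Σ |c_n|^2 = 17/2

Expand |f|^2 and use orthogonality of {sin(nx), cos(mx)} on [-π, π]:
  ∫_{-π}^{π} sin(nx)^2 dx = π, ∫ cos(mx)^2 dx = π, and cross terms integrate to 0.
So ∫_{-π}^{π} f(x)^2 dx = 1^2 · π + 4^2 · π = (1 + 16)π.
Divide by 2π: (1 + 16)/2 = 17/2.
By Parseval, this equals Σ |c_n|^2.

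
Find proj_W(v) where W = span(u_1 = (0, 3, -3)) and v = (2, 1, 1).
proj_W(v) = (0, 0, 0)

Set up U = [u_1 | ... | u_1] ∈ R^(3×1). The projector onto W = col(U) is P = U (U^T U)^(-1) U^T.
Compute U^T U =
  [18],
and U^T v = (0).
Solve U^T U · c = U^T v for the coefficients: c = (0). The projection is proj_W(v) = U c.
Check: (v - proj_W(v)) · u_1 = 0  (should be 0).
Result: proj_W(v) = (0, 0, 0).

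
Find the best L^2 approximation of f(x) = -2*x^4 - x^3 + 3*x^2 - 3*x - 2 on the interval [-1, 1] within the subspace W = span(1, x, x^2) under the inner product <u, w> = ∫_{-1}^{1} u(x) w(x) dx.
g(x) = 9*x^2/7 - 18*x/5 - 64/35

The best approximation g ∈ W is the orthogonal projection of f onto W. Writing g = a_0 + a_1 x + a_2 x^2, the coefficients solve the normal equations G · a = b where
  G_{ij} = <φ_i, φ_j> and b_i = <f, φ_i>, with φ_0 = 1, φ_1 = x, φ_2 = x^2.
G =
  [2, 0, 2/3]
  [0, 2/3, 0]
  [2/3, 0, 2/5],
b = (-14/5, -12/5, -74/105).
Solving gives a_0 = -64/35, a_1 = -18/5, a_2 = 9/7, so
  g(x) = 9*x^2/7 - 18*x/5 - 64/35.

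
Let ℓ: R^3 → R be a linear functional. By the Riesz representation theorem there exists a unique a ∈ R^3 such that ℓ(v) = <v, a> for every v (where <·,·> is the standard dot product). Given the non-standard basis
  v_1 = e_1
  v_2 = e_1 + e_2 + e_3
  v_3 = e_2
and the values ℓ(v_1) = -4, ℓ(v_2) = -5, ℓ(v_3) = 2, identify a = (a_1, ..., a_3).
a = (-4, 2, -3)

Write a = (a_1, ..., a_3) in the standard basis. For each basis vector v_i, ℓ(v_i) = <v_i, a> is a linear equation in the a_j's. Collect the n equations into a matrix system V a = ℓ, where row i of V is v_i (expressed in the standard basis). Since V is invertible (lower-triangular with 1s on the diagonal, up to permutation), solve by back-substitution:
  V =
[[1, 0, 0],
 [1, 1, 1],
 [0, 1, 0]]
  V a = (-4, -5, 2)
Solving gives a = (-4, 2, -3).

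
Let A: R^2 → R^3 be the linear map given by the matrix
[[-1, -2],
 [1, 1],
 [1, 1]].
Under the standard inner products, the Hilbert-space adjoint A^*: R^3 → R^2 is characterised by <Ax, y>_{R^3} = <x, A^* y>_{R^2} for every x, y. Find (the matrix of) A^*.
A^* = A^T =
[[-1, 1, 1],
 [-2, 1, 1]]

For real matrices with standard dot products, the defining identity <Ax, y> = <x, A^* y> gives (Ax)^T y = x^T (A^*) y, i.e. x^T A^T y = x^T (A^*) y. Since this holds for all x, y, we must have A^* = A^T. Therefore
A^* =
[[-1, 1, 1],
 [-2, 1, 1]].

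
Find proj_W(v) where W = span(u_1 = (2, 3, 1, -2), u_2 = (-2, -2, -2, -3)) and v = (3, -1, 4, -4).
proj_W(v) = (25/19, 85/38, 15/38, -50/19)

Set up U = [u_1 | ... | u_2] ∈ R^(4×2). The projector onto W = col(U) is P = U (U^T U)^(-1) U^T.
Compute U^T U =
  [18, -6]
  [-6, 21],
and U^T v = (15, 0).
Solve U^T U · c = U^T v for the coefficients: c = (35/38, 5/19). The projection is proj_W(v) = U c.
Check: (v - proj_W(v)) · u_1 = 0  (should be 0).
Check: (v - proj_W(v)) · u_2 = 0  (should be 0).
Result: proj_W(v) = (25/19, 85/38, 15/38, -50/19).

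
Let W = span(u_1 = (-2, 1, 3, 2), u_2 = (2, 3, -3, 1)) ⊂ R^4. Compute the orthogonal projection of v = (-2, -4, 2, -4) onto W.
proj_W(v) = (-46/35, -853/175, 69/35, -496/175)

Set up U = [u_1 | ... | u_2] ∈ R^(4×2). The projector onto W = col(U) is P = U (U^T U)^(-1) U^T.
Compute U^T U =
  [18, -8]
  [-8, 23],
and U^T v = (-2, -26).
Solve U^T U · c = U^T v for the coefficients: c = (-127/175, -242/175). The projection is proj_W(v) = U c.
Check: (v - proj_W(v)) · u_1 = 0  (should be 0).
Check: (v - proj_W(v)) · u_2 = 0  (should be 0).
Result: proj_W(v) = (-46/35, -853/175, 69/35, -496/175).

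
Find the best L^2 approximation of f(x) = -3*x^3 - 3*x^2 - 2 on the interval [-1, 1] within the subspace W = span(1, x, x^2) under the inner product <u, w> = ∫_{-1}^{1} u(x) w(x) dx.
g(x) = -3*x^2 - 9*x/5 - 2

The best approximation g ∈ W is the orthogonal projection of f onto W. Writing g = a_0 + a_1 x + a_2 x^2, the coefficients solve the normal equations G · a = b where
  G_{ij} = <φ_i, φ_j> and b_i = <f, φ_i>, with φ_0 = 1, φ_1 = x, φ_2 = x^2.
G =
  [2, 0, 2/3]
  [0, 2/3, 0]
  [2/3, 0, 2/5],
b = (-6, -6/5, -38/15).
Solving gives a_0 = -2, a_1 = -9/5, a_2 = -3, so
  g(x) = -3*x^2 - 9*x/5 - 2.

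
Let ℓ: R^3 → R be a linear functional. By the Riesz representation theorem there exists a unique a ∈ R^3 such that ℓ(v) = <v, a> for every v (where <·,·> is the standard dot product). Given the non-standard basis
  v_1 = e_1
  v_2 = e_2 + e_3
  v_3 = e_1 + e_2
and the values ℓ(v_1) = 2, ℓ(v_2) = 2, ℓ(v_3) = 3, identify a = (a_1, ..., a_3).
a = (2, 1, 1)

Write a = (a_1, ..., a_3) in the standard basis. For each basis vector v_i, ℓ(v_i) = <v_i, a> is a linear equation in the a_j's. Collect the n equations into a matrix system V a = ℓ, where row i of V is v_i (expressed in the standard basis). Since V is invertible (lower-triangular with 1s on the diagonal, up to permutation), solve by back-substitution:
  V =
[[1, 0, 0],
 [0, 1, 1],
 [1, 1, 0]]
  V a = (2, 2, 3)
Solving gives a = (2, 1, 1).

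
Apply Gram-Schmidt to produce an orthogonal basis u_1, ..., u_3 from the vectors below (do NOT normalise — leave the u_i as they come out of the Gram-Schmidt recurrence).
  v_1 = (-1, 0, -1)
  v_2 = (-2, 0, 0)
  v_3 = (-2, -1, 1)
Orthogonal basis:
  u_1 = (-1, 0, -1)
  u_2 = (-1, 0, 1)
  u_3 = (0, -1, 0)

Apply the Gram-Schmidt recurrence
  u_1 = v_1
  u_i = v_i − Σ_{j<i} ((v_i · u_j) / (u_j · u_j)) · u_j.

Step by step this gives:
  u_1 = (-1, 0, -1)
  u_2 = (-1, 0, 1)
  u_3 = (0, -1, 0)

Orthogonality check:
  u_2 · u_1 = 0 (should be 0)
  u_3 · u_1 = 0 (should be 0)
  u_3 · u_2 = 0 (should be 0)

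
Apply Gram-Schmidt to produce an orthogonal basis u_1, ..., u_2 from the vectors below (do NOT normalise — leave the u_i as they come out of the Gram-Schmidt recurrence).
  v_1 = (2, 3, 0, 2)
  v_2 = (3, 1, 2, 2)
Orthogonal basis:
  u_1 = (2, 3, 0, 2)
  u_2 = (25/17, -22/17, 2, 8/17)

Apply the Gram-Schmidt recurrence
  u_1 = v_1
  u_i = v_i − Σ_{j<i} ((v_i · u_j) / (u_j · u_j)) · u_j.

Step by step this gives:
  u_1 = (2, 3, 0, 2)
  u_2 = (25/17, -22/17, 2, 8/17)

Orthogonality check:
  u_2 · u_1 = 0 (should be 0)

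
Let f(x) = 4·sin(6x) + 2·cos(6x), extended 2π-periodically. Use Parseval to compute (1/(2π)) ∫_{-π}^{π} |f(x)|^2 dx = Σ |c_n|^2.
Σ |c_n|^2 = 10

Expand |f|^2 and use orthogonality of {sin(nx), cos(mx)} on [-π, π]:
  ∫_{-π}^{π} sin(nx)^2 dx = π, ∫ cos(mx)^2 dx = π, and cross terms integrate to 0.
So ∫_{-π}^{π} f(x)^2 dx = 4^2 · π + 2^2 · π = (16 + 4)π.
Divide by 2π: (16 + 4)/2 = 10.
By Parseval, this equals Σ |c_n|^2.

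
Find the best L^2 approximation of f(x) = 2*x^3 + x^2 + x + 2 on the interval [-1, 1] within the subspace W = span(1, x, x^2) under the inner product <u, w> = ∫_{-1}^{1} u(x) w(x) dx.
g(x) = x^2 + 11*x/5 + 2

The best approximation g ∈ W is the orthogonal projection of f onto W. Writing g = a_0 + a_1 x + a_2 x^2, the coefficients solve the normal equations G · a = b where
  G_{ij} = <φ_i, φ_j> and b_i = <f, φ_i>, with φ_0 = 1, φ_1 = x, φ_2 = x^2.
G =
  [2, 0, 2/3]
  [0, 2/3, 0]
  [2/3, 0, 2/5],
b = (14/3, 22/15, 26/15).
Solving gives a_0 = 2, a_1 = 11/5, a_2 = 1, so
  g(x) = x^2 + 11*x/5 + 2.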